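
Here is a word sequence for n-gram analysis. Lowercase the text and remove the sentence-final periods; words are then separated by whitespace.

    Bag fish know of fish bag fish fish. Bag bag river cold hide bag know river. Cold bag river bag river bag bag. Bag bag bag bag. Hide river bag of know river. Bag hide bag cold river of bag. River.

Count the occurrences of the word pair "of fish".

1

Scanning the 40 overlapping bigram windows for "of fish":
  position 4–5: of fish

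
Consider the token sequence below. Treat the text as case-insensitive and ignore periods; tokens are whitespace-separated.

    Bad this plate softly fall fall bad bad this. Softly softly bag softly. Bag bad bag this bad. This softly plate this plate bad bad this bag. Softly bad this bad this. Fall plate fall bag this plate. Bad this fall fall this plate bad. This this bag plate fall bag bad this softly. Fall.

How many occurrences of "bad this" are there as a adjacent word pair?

Scanning the 54 overlapping bigram windows for "bad this":
  position 1–2: bad this
  position 8–9: bad this
  position 18–19: bad this
  position 25–26: bad this
  position 29–30: bad this
  position 31–32: bad this
  position 39–40: bad this
  position 45–46: bad this
  position 52–53: bad this

9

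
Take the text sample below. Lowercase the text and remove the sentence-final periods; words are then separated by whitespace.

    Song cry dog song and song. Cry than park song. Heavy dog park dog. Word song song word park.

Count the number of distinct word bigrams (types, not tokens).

17

19 tokens → 18 bigram windows in total.
Repeated bigrams (each contributes count−1 duplicates):
  song cry: 2
1 duplicate windows → 18 − 1 = 17 distinct.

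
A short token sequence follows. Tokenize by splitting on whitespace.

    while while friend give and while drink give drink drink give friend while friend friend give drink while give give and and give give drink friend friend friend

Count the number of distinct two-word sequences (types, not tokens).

28 tokens → 27 bigram windows in total.
Repeated bigrams (each contributes count−1 duplicates):
  friend friend: 3
  give drink: 3
  drink give: 2
  friend give: 2
  give and: 2
  give give: 2
  while friend: 2
9 duplicate windows → 27 − 9 = 18 distinct.

18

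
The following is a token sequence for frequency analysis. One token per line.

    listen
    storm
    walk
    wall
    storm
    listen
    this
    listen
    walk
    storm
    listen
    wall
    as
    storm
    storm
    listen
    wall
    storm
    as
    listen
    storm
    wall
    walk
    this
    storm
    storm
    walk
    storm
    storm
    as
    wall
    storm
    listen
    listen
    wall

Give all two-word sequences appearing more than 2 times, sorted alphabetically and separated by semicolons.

Bigram counts meeting the condition (more than 2 times):
  listen wall: 3
  storm listen: 4
  storm storm: 3
  wall storm: 3

listen wall; storm listen; storm storm; wall storm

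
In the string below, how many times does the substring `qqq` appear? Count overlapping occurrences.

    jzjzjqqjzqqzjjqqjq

Sliding a length-3 window over the 18 characters (16 positions):
  (no match at any position)

0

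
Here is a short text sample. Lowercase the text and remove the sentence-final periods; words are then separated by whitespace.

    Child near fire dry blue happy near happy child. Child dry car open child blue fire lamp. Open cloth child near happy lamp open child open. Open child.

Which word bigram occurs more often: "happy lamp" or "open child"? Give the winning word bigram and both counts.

"open child" (3 vs 1)

"happy lamp": 1 occurrence
"open child": 3 occurrences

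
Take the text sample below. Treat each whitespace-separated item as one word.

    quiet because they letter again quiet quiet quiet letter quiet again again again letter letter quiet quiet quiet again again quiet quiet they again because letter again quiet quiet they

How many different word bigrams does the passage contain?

16

30 tokens → 29 bigram windows in total.
Repeated bigrams (each contributes count−1 duplicates):
  quiet quiet: 6
  again again: 3
  again quiet: 3
  letter again: 2
  letter quiet: 2
  quiet again: 2
  quiet they: 2
13 duplicate windows → 29 − 13 = 16 distinct.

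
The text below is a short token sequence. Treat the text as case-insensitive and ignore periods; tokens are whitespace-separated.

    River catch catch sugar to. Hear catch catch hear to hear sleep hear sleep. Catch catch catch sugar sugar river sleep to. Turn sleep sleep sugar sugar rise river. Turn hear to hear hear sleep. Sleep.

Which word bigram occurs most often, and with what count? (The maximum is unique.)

"catch catch", 4 times

Bigram frequencies (highest first):
  catch catch: 4
  to hear: 3
  hear sleep: 3
  catch sugar: 2
  hear to: 2
  sugar sugar: 2
  … (18 more, each ≤ 2)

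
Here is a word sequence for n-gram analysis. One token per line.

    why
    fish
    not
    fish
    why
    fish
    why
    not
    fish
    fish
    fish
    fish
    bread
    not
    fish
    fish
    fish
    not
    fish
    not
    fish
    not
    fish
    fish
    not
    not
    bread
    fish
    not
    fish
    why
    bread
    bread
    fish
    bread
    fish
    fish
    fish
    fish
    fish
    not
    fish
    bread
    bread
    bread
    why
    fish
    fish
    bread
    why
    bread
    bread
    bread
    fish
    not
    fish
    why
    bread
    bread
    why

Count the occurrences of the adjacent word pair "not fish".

Scanning the 59 overlapping bigram windows for "not fish":
  position 3–4: not fish
  position 8–9: not fish
  position 14–15: not fish
  position 18–19: not fish
  position 20–21: not fish
  position 22–23: not fish
  position 29–30: not fish
  position 41–42: not fish
  position 55–56: not fish

9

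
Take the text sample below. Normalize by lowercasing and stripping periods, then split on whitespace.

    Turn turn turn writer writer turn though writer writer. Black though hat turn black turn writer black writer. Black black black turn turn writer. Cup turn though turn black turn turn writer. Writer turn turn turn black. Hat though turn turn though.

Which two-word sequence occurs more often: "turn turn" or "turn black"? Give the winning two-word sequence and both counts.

"turn turn": 7 occurrences
"turn black": 3 occurrences

"turn turn" (7 vs 3)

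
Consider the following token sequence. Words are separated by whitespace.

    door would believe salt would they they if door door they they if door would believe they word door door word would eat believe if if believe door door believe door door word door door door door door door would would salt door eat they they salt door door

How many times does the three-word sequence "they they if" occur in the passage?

2

Scanning the 47 overlapping trigram windows for "they they if":
  position 6–8: they they if
  position 11–13: they they if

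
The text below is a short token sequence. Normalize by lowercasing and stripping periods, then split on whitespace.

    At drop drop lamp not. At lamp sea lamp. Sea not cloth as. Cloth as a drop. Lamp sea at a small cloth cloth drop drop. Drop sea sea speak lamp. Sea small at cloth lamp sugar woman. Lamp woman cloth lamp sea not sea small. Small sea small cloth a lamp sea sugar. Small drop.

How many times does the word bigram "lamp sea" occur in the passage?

6

Scanning the 55 overlapping bigram windows for "lamp sea":
  position 7–8: lamp sea
  position 9–10: lamp sea
  position 18–19: lamp sea
  position 31–32: lamp sea
  position 42–43: lamp sea
  position 52–53: lamp sea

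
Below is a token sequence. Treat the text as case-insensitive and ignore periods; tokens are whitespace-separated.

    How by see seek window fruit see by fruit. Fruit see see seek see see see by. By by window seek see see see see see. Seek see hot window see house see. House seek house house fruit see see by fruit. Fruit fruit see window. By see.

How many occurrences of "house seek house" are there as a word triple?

Scanning the 46 overlapping trigram windows for "house seek house":
  position 34–36: house seek house

1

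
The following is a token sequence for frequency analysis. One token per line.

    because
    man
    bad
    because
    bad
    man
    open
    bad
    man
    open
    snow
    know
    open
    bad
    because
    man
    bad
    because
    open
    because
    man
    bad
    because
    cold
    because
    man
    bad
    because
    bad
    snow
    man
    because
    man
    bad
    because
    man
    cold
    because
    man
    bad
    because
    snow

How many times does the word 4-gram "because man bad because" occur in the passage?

Scanning the 39 overlapping 4-gram windows for "because man bad because":
  position 1–4: because man bad because
  position 15–18: because man bad because
  position 20–23: because man bad because
  position 25–28: because man bad because
  position 32–35: because man bad because
  position 38–41: because man bad because

6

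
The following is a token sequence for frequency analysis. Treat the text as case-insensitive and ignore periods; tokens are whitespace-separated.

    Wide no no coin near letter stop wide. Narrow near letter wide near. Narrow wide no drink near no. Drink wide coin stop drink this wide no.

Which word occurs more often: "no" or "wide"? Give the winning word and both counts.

"no": 5 occurrences
"wide": 6 occurrences

"wide" (6 vs 5)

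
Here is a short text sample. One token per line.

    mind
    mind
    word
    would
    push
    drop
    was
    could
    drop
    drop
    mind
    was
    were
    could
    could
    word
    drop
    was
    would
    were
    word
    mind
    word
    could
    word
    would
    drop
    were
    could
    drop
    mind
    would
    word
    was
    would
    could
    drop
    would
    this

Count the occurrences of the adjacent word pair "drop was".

2

Scanning the 38 overlapping bigram windows for "drop was":
  position 6–7: drop was
  position 17–18: drop was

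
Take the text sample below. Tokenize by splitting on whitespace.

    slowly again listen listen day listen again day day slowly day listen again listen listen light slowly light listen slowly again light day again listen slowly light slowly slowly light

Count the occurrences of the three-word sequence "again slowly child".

Scanning the 28 overlapping trigram windows for "again slowly child":
  (none found)

0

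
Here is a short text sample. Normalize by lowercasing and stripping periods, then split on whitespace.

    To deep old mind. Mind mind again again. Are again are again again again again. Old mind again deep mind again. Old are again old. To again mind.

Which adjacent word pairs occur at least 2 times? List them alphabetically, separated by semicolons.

Bigram counts meeting the condition (at least 2 times):
  again again: 4
  again are: 2
  again old: 3
  are again: 3
  mind again: 3
  mind mind: 2
  old mind: 2

again again; again are; again old; are again; mind again; mind mind; old mind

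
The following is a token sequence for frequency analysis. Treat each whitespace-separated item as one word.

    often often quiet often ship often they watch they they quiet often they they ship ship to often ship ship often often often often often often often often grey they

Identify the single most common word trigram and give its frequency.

"often often often", 6 times

Trigram frequencies (highest first):
  often often often: 6
  often often quiet: 1
  often quiet often: 1
  quiet often ship: 1
  often ship often: 1
  ship often they: 1
  … (17 more, each ≤ 1)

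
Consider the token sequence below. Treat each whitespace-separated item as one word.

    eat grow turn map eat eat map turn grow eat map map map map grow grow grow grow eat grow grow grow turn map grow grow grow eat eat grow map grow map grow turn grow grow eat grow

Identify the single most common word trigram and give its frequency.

Trigram frequencies (highest first):
  grow grow grow: 4
  grow grow eat: 3
  grow turn map: 2
  map map map: 2
  map grow grow: 2
  grow eat grow: 2
  … (21 more, each ≤ 2)

"grow grow grow", 4 times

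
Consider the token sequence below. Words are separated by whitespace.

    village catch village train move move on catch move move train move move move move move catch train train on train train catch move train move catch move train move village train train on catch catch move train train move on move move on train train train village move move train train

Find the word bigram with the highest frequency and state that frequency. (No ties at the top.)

"move move", 8 times

Bigram frequencies (highest first):
  move move: 8
  train train: 7
  train move: 5
  move train: 5
  catch move: 4
  move on: 3
  … (14 more, each ≤ 2)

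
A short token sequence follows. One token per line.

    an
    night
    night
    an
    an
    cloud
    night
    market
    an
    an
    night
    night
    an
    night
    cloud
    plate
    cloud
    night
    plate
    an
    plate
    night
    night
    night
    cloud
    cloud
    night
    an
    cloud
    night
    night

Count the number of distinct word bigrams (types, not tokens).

16

31 tokens → 30 bigram windows in total.
Repeated bigrams (each contributes count−1 duplicates):
  night night: 5
  cloud night: 4
  an night: 3
  night an: 3
  an an: 2
  an cloud: 2
  night cloud: 2
14 duplicate windows → 30 − 14 = 16 distinct.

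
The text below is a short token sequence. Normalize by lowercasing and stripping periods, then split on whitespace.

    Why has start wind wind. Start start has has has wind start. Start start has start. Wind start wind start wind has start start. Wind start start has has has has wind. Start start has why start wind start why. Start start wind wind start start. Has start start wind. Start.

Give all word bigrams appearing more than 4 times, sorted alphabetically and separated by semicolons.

has has; start has; start start; start wind; wind start

Bigram counts meeting the condition (more than 4 times):
  has has: 5
  start has: 5
  start start: 9
  start wind: 8
  wind start: 9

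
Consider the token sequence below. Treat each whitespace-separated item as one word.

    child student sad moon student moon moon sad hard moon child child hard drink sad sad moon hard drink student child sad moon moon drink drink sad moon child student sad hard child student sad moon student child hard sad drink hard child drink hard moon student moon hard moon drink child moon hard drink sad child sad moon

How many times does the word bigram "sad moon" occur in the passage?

Scanning the 58 overlapping bigram windows for "sad moon":
  position 3–4: sad moon
  position 16–17: sad moon
  position 22–23: sad moon
  position 27–28: sad moon
  position 35–36: sad moon
  position 58–59: sad moon

6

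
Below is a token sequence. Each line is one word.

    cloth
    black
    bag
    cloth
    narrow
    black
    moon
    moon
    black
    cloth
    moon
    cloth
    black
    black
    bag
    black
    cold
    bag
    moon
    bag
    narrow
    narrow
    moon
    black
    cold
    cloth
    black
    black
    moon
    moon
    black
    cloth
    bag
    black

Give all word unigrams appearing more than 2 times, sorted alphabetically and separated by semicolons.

Unigram counts meeting the condition (more than 2 times):
  bag: 5
  black: 11
  cloth: 6
  moon: 7
  narrow: 3

bag; black; cloth; moon; narrow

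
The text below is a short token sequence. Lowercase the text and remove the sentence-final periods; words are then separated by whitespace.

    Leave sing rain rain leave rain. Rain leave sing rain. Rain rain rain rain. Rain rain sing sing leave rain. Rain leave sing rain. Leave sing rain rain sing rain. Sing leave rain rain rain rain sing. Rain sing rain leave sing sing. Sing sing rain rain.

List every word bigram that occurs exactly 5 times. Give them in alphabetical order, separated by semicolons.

leave sing; rain leave; rain sing

Bigram counts meeting the condition (exactly 5 times):
  leave sing: 5
  rain leave: 5
  rain sing: 5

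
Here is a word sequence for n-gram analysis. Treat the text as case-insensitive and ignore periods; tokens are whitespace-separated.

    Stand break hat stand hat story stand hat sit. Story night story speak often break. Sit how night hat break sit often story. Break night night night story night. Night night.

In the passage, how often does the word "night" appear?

Scanning the 31 tokens for "night":
  position 11: night
  position 18: night
  position 25: night
  position 26: night
  position 27: night
  position 29: night
  position 30: night
  position 31: night

8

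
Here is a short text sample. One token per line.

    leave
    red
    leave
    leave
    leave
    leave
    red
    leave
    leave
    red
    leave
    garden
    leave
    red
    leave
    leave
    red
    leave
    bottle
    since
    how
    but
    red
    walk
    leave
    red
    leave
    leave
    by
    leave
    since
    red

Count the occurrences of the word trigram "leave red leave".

6

Scanning the 30 overlapping trigram windows for "leave red leave":
  position 1–3: leave red leave
  position 6–8: leave red leave
  position 9–11: leave red leave
  position 13–15: leave red leave
  position 16–18: leave red leave
  position 25–27: leave red leave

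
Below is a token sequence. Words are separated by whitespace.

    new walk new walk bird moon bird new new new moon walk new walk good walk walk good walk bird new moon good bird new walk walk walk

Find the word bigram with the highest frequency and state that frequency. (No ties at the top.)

Bigram frequencies (highest first):
  new walk: 4
  bird new: 3
  walk walk: 3
  walk new: 2
  walk bird: 2
  new new: 2
  … (8 more, each ≤ 2)

"new walk", 4 times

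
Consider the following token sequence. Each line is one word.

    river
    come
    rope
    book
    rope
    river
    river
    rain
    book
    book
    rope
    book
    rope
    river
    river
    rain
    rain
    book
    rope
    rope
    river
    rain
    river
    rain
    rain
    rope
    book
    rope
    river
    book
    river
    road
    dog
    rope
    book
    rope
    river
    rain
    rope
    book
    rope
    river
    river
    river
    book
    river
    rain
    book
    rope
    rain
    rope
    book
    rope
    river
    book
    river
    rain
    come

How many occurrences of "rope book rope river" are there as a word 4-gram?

6

Scanning the 55 overlapping 4-gram windows for "rope book rope river":
  position 3–6: rope book rope river
  position 11–14: rope book rope river
  position 26–29: rope book rope river
  position 34–37: rope book rope river
  position 39–42: rope book rope river
  position 51–54: rope book rope river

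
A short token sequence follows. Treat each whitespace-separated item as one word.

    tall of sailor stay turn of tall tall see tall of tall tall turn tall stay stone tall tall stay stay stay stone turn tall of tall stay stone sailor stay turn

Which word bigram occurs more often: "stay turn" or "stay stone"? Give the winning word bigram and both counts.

"stay turn": 2 occurrences
"stay stone": 3 occurrences

"stay stone" (3 vs 2)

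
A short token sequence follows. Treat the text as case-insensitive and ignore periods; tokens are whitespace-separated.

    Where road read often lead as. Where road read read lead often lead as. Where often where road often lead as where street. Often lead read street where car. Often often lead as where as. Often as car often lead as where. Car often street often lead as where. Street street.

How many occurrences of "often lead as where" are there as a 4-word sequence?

Scanning the 48 overlapping 4-gram windows for "often lead as where":
  position 4–7: often lead as where
  position 12–15: often lead as where
  position 19–22: often lead as where
  position 31–34: often lead as where
  position 39–42: often lead as where
  position 46–49: often lead as where

6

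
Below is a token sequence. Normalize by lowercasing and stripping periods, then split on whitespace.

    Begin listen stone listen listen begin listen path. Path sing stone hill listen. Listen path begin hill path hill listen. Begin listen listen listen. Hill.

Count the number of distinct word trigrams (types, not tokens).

22

25 tokens → 23 trigram windows in total.
Repeated trigrams (each contributes count−1 duplicates):
  listen begin listen: 2
1 duplicate windows → 23 − 1 = 22 distinct.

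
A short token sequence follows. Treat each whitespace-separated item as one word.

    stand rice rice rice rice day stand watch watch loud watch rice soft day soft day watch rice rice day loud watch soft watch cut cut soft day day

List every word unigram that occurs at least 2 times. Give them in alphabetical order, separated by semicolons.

Unigram counts meeting the condition (at least 2 times):
  cut: 2
  day: 6
  loud: 2
  rice: 7
  soft: 4
  stand: 2
  watch: 6

cut; day; loud; rice; soft; stand; watch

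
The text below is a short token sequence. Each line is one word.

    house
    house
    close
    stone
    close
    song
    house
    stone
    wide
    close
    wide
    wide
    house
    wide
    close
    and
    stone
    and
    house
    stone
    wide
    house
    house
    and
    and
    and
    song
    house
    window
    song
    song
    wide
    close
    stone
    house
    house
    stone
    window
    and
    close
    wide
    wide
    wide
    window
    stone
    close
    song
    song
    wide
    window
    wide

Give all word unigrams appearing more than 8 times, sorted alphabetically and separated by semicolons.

house; wide

Unigram counts meeting the condition (more than 8 times):
  house: 10
  wide: 11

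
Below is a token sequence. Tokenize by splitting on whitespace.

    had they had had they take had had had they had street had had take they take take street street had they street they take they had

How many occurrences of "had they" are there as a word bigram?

4

Scanning the 26 overlapping bigram windows for "had they":
  position 1–2: had they
  position 4–5: had they
  position 9–10: had they
  position 21–22: had they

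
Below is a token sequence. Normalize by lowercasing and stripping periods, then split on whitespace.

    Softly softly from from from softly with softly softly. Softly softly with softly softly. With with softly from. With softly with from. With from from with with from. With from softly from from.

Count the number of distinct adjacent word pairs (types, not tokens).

9

33 tokens → 32 bigram windows in total.
Repeated bigrams (each contributes count−1 duplicates):
  softly softly: 5
  from from: 4
  from with: 4
  softly with: 4
  with from: 4
  with softly: 4
  softly from: 3
  from softly: 2
  … (1 more repeated)
23 duplicate windows → 32 − 23 = 9 distinct.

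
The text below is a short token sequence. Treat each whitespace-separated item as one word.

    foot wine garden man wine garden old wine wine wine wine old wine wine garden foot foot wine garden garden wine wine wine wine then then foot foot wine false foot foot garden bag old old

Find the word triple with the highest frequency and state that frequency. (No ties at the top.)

"wine wine wine", 4 times

Trigram frequencies (highest first):
  wine wine wine: 4
  foot wine garden: 2
  old wine wine: 2
  foot foot wine: 2
  wine garden man: 1
  garden man wine: 1
  … (22 more, each ≤ 1)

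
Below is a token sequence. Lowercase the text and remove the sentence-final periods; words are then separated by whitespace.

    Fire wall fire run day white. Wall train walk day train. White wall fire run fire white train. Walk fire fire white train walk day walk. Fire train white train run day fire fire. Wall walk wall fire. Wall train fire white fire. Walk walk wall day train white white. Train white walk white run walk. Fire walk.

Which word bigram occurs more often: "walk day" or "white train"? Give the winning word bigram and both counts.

"white train" (4 vs 2)

"walk day": 2 occurrences
"white train": 4 occurrences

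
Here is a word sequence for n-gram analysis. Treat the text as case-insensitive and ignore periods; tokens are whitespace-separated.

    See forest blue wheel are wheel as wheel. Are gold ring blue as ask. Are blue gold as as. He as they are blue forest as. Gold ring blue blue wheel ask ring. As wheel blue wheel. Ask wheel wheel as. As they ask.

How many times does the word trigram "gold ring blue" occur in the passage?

Scanning the 42 overlapping trigram windows for "gold ring blue":
  position 10–12: gold ring blue
  position 27–29: gold ring blue

2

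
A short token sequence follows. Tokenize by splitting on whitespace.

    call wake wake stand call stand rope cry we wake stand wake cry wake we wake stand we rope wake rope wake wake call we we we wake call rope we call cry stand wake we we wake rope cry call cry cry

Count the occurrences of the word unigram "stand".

Scanning the 43 tokens for "stand":
  position 4: stand
  position 6: stand
  position 11: stand
  position 17: stand
  position 34: stand

5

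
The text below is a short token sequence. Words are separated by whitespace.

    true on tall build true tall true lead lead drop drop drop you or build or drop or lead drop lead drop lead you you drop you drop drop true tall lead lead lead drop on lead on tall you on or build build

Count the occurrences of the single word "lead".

Scanning the 44 tokens for "lead":
  position 8: lead
  position 9: lead
  position 19: lead
  position 21: lead
  position 23: lead
  position 32: lead
  position 33: lead
  position 34: lead
  position 37: lead

9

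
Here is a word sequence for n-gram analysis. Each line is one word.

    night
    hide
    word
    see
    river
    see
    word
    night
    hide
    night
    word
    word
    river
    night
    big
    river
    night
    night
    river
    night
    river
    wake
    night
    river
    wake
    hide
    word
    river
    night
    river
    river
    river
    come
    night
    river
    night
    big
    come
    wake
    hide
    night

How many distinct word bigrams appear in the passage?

24

41 tokens → 40 bigram windows in total.
Repeated bigrams (each contributes count−1 duplicates):
  night river: 5
  river night: 5
  hide night: 2
  hide word: 2
  night big: 2
  night hide: 2
  river river: 2
  river wake: 2
  … (2 more repeated)
16 duplicate windows → 40 − 16 = 24 distinct.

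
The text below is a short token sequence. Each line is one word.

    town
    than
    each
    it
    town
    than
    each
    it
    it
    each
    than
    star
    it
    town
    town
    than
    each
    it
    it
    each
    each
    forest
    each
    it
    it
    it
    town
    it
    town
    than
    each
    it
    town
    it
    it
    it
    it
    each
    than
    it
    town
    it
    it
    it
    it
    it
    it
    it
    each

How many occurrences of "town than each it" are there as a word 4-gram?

4

Scanning the 46 overlapping 4-gram windows for "town than each it":
  position 1–4: town than each it
  position 5–8: town than each it
  position 15–18: town than each it
  position 29–32: town than each it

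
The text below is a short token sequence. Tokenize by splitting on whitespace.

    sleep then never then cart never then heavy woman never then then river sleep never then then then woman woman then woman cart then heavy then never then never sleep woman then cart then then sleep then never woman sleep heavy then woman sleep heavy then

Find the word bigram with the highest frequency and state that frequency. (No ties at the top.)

Bigram frequencies (highest first):
  never then: 5
  then never: 4
  then then: 4
  then woman: 3
  heavy then: 3
  sleep then: 2
  … (18 more, each ≤ 2)

"never then", 5 times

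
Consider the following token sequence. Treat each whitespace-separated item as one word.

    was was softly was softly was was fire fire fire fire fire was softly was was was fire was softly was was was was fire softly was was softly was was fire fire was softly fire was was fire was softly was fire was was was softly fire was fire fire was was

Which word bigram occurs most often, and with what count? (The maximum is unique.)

Bigram frequencies (highest first):
  was was: 13
  was softly: 8
  fire was: 8
  softly was: 7
  was fire: 7
  fire fire: 6
  … (2 more, each ≤ 2)

"was was", 13 times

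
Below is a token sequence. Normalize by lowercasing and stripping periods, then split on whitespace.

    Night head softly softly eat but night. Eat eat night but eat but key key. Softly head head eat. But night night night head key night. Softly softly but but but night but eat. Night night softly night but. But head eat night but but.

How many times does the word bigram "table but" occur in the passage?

Scanning the 44 overlapping bigram windows for "table but":
  (none found)

0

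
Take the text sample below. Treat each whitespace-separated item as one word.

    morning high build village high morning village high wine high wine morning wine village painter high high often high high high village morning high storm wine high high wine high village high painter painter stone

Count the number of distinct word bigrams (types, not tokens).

35 tokens → 34 bigram windows in total.
Repeated bigrams (each contributes count−1 duplicates):
  high high: 4
  high wine: 3
  village high: 3
  wine high: 3
  high village: 2
  morning high: 2
11 duplicate windows → 34 − 11 = 23 distinct.

23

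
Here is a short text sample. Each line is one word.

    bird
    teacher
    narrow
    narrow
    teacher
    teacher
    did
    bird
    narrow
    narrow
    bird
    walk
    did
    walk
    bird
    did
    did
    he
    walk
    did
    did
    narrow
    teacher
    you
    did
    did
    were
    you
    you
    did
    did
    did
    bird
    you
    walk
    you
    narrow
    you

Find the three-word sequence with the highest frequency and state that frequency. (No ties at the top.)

"you did did", 2 times

Trigram frequencies (highest first):
  you did did: 2
  bird teacher narrow: 1
  teacher narrow narrow: 1
  narrow narrow teacher: 1
  narrow teacher teacher: 1
  teacher teacher did: 1
  … (29 more, each ≤ 1)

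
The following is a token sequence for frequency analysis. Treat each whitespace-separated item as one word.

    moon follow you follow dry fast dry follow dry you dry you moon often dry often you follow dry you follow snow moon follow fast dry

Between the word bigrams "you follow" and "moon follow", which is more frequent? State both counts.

"you follow": 3 occurrences
"moon follow": 2 occurrences

"you follow" (3 vs 2)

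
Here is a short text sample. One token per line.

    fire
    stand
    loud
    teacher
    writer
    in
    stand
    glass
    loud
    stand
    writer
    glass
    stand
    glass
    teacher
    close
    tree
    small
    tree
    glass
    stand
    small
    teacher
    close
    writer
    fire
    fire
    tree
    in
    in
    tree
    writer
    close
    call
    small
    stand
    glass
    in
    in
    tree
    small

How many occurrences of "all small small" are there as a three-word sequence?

0

Scanning the 39 overlapping trigram windows for "all small small":
  (none found)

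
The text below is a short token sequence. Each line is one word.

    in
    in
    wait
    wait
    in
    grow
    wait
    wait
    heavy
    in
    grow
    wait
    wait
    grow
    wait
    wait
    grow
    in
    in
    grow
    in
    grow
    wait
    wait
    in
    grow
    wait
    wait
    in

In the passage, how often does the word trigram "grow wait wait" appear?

5

Scanning the 27 overlapping trigram windows for "grow wait wait":
  position 6–8: grow wait wait
  position 11–13: grow wait wait
  position 14–16: grow wait wait
  position 22–24: grow wait wait
  position 26–28: grow wait wait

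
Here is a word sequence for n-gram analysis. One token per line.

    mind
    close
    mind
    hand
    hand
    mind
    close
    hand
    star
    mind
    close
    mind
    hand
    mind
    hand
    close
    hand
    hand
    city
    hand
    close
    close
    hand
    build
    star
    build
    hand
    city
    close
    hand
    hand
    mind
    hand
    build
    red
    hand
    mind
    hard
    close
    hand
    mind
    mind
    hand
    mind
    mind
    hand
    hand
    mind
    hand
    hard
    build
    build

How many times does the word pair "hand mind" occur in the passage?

7

Scanning the 51 overlapping bigram windows for "hand mind":
  position 5–6: hand mind
  position 13–14: hand mind
  position 31–32: hand mind
  position 36–37: hand mind
  position 40–41: hand mind
  position 43–44: hand mind
  position 47–48: hand mind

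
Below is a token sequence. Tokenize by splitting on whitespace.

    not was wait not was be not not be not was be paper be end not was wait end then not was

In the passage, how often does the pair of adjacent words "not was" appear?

5

Scanning the 21 overlapping bigram windows for "not was":
  position 1–2: not was
  position 4–5: not was
  position 10–11: not was
  position 16–17: not was
  position 21–22: not was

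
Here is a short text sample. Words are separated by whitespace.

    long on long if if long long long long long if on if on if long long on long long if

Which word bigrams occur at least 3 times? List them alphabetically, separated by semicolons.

Bigram counts meeting the condition (at least 3 times):
  long if: 3
  long long: 6

long if; long long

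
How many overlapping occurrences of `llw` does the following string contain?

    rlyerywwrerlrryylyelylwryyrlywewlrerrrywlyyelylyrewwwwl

0

Sliding a length-3 window over the 55 characters (53 positions):
  (no match at any position)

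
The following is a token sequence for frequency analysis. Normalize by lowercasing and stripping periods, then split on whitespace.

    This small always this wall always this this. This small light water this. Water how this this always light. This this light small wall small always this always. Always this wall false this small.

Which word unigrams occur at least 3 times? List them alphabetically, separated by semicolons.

always; light; small; this; wall

Unigram counts meeting the condition (at least 3 times):
  always: 6
  light: 3
  small: 5
  this: 13
  wall: 3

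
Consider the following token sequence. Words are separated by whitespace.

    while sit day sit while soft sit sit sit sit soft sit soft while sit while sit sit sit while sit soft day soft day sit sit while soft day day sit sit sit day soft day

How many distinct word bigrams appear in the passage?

37 tokens → 36 bigram windows in total.
Repeated bigrams (each contributes count−1 duplicates):
  sit sit: 8
  sit while: 4
  soft day: 4
  while sit: 4
  day sit: 3
  sit soft: 3
  day soft: 2
  sit day: 2
  … (2 more repeated)
24 duplicate windows → 36 − 24 = 12 distinct.

12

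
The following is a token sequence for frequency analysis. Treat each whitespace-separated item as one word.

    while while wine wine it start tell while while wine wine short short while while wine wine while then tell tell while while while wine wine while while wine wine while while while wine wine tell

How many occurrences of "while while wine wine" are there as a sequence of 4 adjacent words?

6

Scanning the 33 overlapping 4-gram windows for "while while wine wine":
  position 1–4: while while wine wine
  position 8–11: while while wine wine
  position 14–17: while while wine wine
  position 23–26: while while wine wine
  position 27–30: while while wine wine
  position 32–35: while while wine wine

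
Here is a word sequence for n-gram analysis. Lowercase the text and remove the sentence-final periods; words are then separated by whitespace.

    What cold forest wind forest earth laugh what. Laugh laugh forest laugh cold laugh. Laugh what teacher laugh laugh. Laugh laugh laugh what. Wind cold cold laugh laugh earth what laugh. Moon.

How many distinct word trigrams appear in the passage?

26

32 tokens → 30 trigram windows in total.
Repeated trigrams (each contributes count−1 duplicates):
  laugh laugh laugh: 3
  cold laugh laugh: 2
  laugh laugh what: 2
4 duplicate windows → 30 − 4 = 26 distinct.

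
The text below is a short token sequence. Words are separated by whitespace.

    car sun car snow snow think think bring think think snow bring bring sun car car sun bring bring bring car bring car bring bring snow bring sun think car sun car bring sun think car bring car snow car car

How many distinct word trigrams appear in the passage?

34

41 tokens → 39 trigram windows in total.
Repeated trigrams (each contributes count−1 duplicates):
  bring car bring: 2
  bring sun think: 2
  car bring car: 2
  car sun car: 2
  sun think car: 2
5 duplicate windows → 39 − 5 = 34 distinct.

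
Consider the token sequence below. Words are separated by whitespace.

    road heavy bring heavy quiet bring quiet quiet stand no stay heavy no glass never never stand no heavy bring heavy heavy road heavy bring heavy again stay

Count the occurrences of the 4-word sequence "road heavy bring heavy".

Scanning the 25 overlapping 4-gram windows for "road heavy bring heavy":
  position 1–4: road heavy bring heavy
  position 23–26: road heavy bring heavy

2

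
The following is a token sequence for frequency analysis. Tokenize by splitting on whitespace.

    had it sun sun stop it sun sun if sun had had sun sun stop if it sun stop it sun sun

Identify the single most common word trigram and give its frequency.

"it sun sun", 3 times

Trigram frequencies (highest first):
  it sun sun: 3
  sun sun stop: 2
  sun stop it: 2
  stop it sun: 2
  had it sun: 1
  sun sun if: 1
  … (9 more, each ≤ 1)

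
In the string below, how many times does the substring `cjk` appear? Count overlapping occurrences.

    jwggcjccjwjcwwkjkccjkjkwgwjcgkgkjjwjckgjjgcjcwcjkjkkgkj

2

Sliding a length-3 window over the 55 characters (53 positions):
  position 19–21: cjk
  position 47–49: cjk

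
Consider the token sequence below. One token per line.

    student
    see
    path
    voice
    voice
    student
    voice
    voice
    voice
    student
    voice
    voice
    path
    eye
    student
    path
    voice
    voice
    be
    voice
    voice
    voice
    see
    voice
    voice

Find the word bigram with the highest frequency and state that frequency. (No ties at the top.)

Bigram frequencies (highest first):
  voice voice: 8
  path voice: 2
  voice student: 2
  student voice: 2
  student see: 1
  see path: 1
  … (8 more, each ≤ 1)

"voice voice", 8 times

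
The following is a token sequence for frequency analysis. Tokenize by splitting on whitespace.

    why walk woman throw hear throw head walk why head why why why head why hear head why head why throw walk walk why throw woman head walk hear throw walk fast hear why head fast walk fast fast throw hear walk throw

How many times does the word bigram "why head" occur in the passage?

Scanning the 42 overlapping bigram windows for "why head":
  position 9–10: why head
  position 13–14: why head
  position 18–19: why head
  position 34–35: why head

4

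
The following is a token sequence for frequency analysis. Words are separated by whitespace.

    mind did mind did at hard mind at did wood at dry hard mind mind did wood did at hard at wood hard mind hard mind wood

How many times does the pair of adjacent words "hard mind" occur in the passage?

Scanning the 26 overlapping bigram windows for "hard mind":
  position 6–7: hard mind
  position 13–14: hard mind
  position 23–24: hard mind
  position 25–26: hard mind

4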